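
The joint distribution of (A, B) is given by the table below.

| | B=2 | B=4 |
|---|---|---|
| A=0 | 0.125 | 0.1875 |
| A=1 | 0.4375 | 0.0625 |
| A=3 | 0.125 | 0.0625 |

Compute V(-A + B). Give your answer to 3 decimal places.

E[A] = 1.0625,  E[B] = 2.625,  E[AB] = 2.625
V(A) = 2.1875 − (1.0625)² = 1.05859375;  V(B) = 7.75 − (2.625)² = 0.859375
Cov(A,B) = 2.625 − (1.0625)(2.625) = -0.1640625
V(-A + B) = (-1)²·1.05859375 + (1)²·0.859375 + 2·(-1)·(1)·-0.1640625 = 2.24609375

2.246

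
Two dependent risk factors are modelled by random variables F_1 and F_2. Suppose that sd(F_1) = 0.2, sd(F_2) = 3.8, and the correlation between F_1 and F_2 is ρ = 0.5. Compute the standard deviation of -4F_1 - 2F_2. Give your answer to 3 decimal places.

Var(F_1) = (0.2)² = 0.04;  Var(F_2) = (3.8)² = 14.44
cov(F_1,F_2) = ρ·sd(F_1)·sd(F_2) = 0.5·0.2·3.8 = 0.38
Var(-4F_1 - 2F_2) = (-4)²·Var(F_1) + (-2)²·Var(F_2) + 2·(-4)·(-2)·cov(F_1,F_2)
= 16·0.04 + 4·14.44 + 16·0.38 = 64.48
sd(-4F_1 - 2F_2) = √64.48 ≈ 8.030

8.030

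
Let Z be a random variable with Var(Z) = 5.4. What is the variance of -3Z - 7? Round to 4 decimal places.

48.6000

Var(-3Z - 7) = (-3)²·Var(Z) = 9·5.4 = 48.6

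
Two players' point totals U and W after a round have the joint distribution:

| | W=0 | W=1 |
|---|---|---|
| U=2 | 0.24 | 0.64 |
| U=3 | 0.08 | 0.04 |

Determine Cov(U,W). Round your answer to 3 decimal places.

E[U] = 2.12,  E[W] = 0.68
E[UW] = 1.4
Cov(U,W) = E[UW] − E[U]E[W] = 1.4 − (2.12)(0.68) = -0.0416

-0.042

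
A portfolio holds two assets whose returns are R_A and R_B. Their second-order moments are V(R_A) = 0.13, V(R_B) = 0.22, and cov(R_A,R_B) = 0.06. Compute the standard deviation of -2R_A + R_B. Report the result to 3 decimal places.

V(-2R_A + R_B) = (-2)²·V(R_A) + (1)²·V(R_B) + 2·(-2)·(1)·cov(R_A,R_B)
= 4·0.13 + 1·0.22 + -4·0.06 = 0.5
σ(-2R_A + R_B) = √0.5 ≈ 0.707

0.707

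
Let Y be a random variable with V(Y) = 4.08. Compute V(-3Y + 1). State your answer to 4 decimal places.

V(-3Y + 1) = (-3)²·V(Y) = 9·4.08 = 36.72

36.7200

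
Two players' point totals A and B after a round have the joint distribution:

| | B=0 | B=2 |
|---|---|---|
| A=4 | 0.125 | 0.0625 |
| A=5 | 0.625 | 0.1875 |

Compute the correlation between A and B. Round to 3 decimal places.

E[A] = 4.8125,  E[B] = 0.5
E[AB] = 2.375
cov(A,B) = E[AB] − E[A]E[B] = 2.375 − (4.8125)(0.5) = -0.03125
Var(A) = 0.15234375,  Var(B) = 0.75
ρ = -0.03125 / √(0.15234375·0.75) ≈ -0.092

-0.092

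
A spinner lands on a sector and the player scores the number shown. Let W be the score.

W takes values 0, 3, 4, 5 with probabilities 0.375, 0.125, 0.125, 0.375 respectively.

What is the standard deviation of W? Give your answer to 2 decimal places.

E[W] = (0)(0.375) + (3)(0.125) + (4)(0.125) + (5)(0.375) = 2.75
E[W²] = (0)²(0.375) + (3)²(0.125) + (4)²(0.125) + (5)²(0.375) = 12.5
var(W) = E[W²] − (E[W])² = 12.5 − (2.75)² = 4.9375
SD(W) = √4.9375 ≈ 2.22

2.22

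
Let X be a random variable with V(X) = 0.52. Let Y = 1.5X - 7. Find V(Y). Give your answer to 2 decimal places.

V(1.5X - 7) = (1.5)²·V(X) = 2.25·0.52 = 1.17

1.17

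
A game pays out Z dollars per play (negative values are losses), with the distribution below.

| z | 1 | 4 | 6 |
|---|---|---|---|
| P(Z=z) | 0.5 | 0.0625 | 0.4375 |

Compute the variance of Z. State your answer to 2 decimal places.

5.86

E[Z] = (1)(0.5) + (4)(0.0625) + (6)(0.4375) = 3.375
E[Z²] = (1)²(0.5) + (4)²(0.0625) + (6)²(0.4375) = 17.25
Var(Z) = E[Z²] − (E[Z])² = 17.25 − (3.375)² = 5.859375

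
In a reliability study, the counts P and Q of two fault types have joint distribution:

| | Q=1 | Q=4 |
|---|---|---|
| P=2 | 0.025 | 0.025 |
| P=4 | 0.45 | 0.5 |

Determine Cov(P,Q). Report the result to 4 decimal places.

0.0075

E[P] = 3.9,  E[Q] = 2.575
E[PQ] = 10.05
Cov(P,Q) = E[PQ] − E[P]E[Q] = 10.05 − (3.9)(2.575) = 0.0075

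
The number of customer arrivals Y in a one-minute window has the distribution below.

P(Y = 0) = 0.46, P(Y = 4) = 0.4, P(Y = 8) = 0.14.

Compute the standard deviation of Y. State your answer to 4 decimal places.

E[Y] = (0)(0.46) + (4)(0.4) + (8)(0.14) = 2.72
E[Y²] = (0)²(0.46) + (4)²(0.4) + (8)²(0.14) = 15.36
var(Y) = E[Y²] − (E[Y])² = 15.36 − (2.72)² = 7.9616
SD(Y) = √7.9616 ≈ 2.8216

2.8216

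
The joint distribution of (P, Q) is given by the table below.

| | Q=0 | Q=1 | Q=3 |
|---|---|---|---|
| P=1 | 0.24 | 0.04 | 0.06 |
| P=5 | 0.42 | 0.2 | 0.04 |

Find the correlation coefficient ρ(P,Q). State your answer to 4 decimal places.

-0.0834

E[P] = 3.64,  E[Q] = 0.54
E[PQ] = 1.82
cov(P,Q) = E[PQ] − E[P]E[Q] = 1.82 − (3.64)(0.54) = -0.1456
var(P) = 3.5904,  var(Q) = 0.8484
ρ = -0.1456 / √(3.5904·0.8484) ≈ -0.0834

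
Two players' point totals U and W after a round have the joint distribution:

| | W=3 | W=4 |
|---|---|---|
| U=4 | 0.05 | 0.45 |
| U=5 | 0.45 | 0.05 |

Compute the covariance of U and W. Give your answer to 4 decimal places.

-0.2000

E[U] = 4.5,  E[W] = 3.5
E[UW] = 15.55
cov(U,W) = E[UW] − E[U]E[W] = 15.55 − (4.5)(3.5) = -0.2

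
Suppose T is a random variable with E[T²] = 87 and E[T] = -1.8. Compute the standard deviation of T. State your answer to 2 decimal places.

9.15

var(T) = 87 − (-1.8)² = 83.76
SD(T) = √83.76 ≈ 9.15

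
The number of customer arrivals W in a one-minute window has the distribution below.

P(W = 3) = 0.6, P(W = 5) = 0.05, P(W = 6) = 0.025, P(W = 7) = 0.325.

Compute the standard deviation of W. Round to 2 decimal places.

1.86

E[W] = (3)(0.6) + (5)(0.05) + (6)(0.025) + (7)(0.325) = 4.475
E[W²] = (3)²(0.6) + (5)²(0.05) + (6)²(0.025) + (7)²(0.325) = 23.475
Var(W) = E[W²] − (E[W])² = 23.475 − (4.475)² = 3.449375
σ(W) = √3.449375 ≈ 1.86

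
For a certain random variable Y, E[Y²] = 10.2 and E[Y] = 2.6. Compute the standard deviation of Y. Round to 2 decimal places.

Var(Y) = 10.2 − (2.6)² = 3.44
sd(Y) = √3.44 ≈ 1.85

1.85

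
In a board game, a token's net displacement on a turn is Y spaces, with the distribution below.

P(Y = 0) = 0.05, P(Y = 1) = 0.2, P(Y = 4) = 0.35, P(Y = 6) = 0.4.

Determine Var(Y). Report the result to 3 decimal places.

4.200

E[Y] = (0)(0.05) + (1)(0.2) + (4)(0.35) + (6)(0.4) = 4
E[Y²] = (0)²(0.05) + (1)²(0.2) + (4)²(0.35) + (6)²(0.4) = 20.2
Var(Y) = E[Y²] − (E[Y])² = 20.2 − (4)² = 4.2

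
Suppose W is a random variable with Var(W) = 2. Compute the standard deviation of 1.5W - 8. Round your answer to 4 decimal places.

Var(1.5W - 8) = (1.5)²·2 = 4.5
SD(1.5W - 8) = √4.5 ≈ 2.1213

2.1213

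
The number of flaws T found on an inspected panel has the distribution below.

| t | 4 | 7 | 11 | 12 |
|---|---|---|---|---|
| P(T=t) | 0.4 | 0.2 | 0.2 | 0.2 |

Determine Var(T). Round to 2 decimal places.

11.44

E[T] = (4)(0.4) + (7)(0.2) + (11)(0.2) + (12)(0.2) = 7.6
E[T²] = (4)²(0.4) + (7)²(0.2) + (11)²(0.2) + (12)²(0.2) = 69.2
Var(T) = E[T²] − (E[T])² = 69.2 − (7.6)² = 11.44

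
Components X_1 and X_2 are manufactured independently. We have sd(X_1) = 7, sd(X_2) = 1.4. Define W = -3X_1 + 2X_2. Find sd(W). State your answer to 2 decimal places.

Var(X_1) = 49, Var(X_2) = 1.96
By independence, Var(W) = (-3)²Var(X_1) + (2)²Var(X_2)
= (-3)²·49 + (2)²·1.96 = 448.84
sd(W) = √448.84 ≈ 21.19

21.19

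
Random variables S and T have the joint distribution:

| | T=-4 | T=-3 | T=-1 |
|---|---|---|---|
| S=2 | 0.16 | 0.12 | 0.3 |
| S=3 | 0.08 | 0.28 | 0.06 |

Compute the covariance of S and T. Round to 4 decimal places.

-0.1616

E[S] = 2.42,  E[T] = -2.52
E[ST] = -6.26
Cov(S,T) = E[ST] − E[S]E[T] = -6.26 − (2.42)(-2.52) = -0.1616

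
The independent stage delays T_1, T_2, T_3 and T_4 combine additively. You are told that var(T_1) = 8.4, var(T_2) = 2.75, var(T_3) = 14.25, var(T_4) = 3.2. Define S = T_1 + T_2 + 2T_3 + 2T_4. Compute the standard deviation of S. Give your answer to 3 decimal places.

8.997

By independence, var(S) = (1)²var(T_1) + (1)²var(T_2) + (2)²var(T_3) + (2)²var(T_4)
= (1)²·8.4 + (1)²·2.75 + (2)²·14.25 + (2)²·3.2 = 80.95
σ(S) = √80.95 ≈ 8.997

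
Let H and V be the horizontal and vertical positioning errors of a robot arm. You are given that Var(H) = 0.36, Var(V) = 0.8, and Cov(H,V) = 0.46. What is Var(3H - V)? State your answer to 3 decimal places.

1.280

Var(3H - V) = (3)²·Var(H) + (-1)²·Var(V) + 2·(3)·(-1)·Cov(H,V)
= 9·0.36 + 1·0.8 + -6·0.46 = 1.28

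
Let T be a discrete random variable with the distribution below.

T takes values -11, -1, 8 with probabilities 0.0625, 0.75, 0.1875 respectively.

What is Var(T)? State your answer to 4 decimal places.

20.3086

E[T] = (-11)(0.0625) + (-1)(0.75) + (8)(0.1875) = 0.0625
E[T²] = (-11)²(0.0625) + (-1)²(0.75) + (8)²(0.1875) = 20.3125
Var(T) = E[T²] − (E[T])² = 20.3125 − (0.0625)² = 20.30859375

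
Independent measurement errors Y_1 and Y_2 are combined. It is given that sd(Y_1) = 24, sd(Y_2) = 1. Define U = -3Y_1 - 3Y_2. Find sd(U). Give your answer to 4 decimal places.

var(Y_1) = 576, var(Y_2) = 1
By independence, var(U) = (-3)²var(Y_1) + (-3)²var(Y_2)
= (-3)²·576 + (-3)²·1 = 5193
sd(U) = √5193 ≈ 72.0625

72.0625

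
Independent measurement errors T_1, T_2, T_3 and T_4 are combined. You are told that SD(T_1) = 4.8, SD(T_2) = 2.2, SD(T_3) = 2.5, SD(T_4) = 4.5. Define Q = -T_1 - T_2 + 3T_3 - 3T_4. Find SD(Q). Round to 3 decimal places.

V(T_1) = 23.04, V(T_2) = 4.84, V(T_3) = 6.25, V(T_4) = 20.25
By independence, V(Q) = (-1)²V(T_1) + (-1)²V(T_2) + (3)²V(T_3) + (-3)²V(T_4)
= (-1)²·23.04 + (-1)²·4.84 + (3)²·6.25 + (-3)²·20.25 = 266.38
SD(Q) = √266.38 ≈ 16.321

16.321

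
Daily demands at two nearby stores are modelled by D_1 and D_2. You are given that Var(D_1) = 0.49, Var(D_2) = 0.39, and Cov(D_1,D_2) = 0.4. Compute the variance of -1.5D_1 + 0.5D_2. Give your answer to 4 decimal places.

0.6000

Var(-1.5D_1 + 0.5D_2) = (-1.5)²·Var(D_1) + (0.5)²·Var(D_2) + 2·(-1.5)·(0.5)·Cov(D_1,D_2)
= 2.25·0.49 + 0.25·0.39 + -1.5·0.4 = 0.6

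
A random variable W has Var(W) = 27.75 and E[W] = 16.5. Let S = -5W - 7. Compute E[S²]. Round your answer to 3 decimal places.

8704.000

E[-5W - 7] = -5·16.5 − 7 = -89.5
Var(-5W - 7) = (-5)²·27.75 = 693.75
E[S²] = Var(S) + (E[S])² = 693.75 + (-89.5)² = 8704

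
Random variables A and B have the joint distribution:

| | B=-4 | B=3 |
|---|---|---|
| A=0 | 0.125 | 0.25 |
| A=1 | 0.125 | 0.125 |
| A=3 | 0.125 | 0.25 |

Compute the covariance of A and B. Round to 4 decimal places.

E[A] = 1.375,  E[B] = 0.375
E[AB] = 0.625
Cov(A,B) = E[AB] − E[A]E[B] = 0.625 − (1.375)(0.375) = 0.109375

0.1094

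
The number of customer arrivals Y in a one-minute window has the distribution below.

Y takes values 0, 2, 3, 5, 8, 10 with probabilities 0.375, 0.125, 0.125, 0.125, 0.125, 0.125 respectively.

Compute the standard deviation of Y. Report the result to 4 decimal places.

3.6056

E[Y] = (0)(0.375) + (2)(0.125) + (3)(0.125) + (5)(0.125) + (8)(0.125) + (10)(0.125) = 3.5
E[Y²] = (0)²(0.375) + (2)²(0.125) + (3)²(0.125) + (5)²(0.125) + (8)²(0.125) + (10)²(0.125) = 25.25
Var(Y) = E[Y²] − (E[Y])² = 25.25 − (3.5)² = 13
SD(Y) = √13 ≈ 3.6056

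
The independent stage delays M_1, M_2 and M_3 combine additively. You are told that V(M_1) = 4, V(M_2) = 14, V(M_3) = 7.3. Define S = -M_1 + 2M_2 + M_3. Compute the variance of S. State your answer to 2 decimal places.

67.30

By independence, V(S) = (-1)²V(M_1) + (2)²V(M_2) + (1)²V(M_3)
= (-1)²·4 + (2)²·14 + (1)²·7.3 = 67.3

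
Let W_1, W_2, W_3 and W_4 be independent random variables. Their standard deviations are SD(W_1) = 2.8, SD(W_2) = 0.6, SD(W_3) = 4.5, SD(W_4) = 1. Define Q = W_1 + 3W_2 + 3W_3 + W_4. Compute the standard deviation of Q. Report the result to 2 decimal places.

13.94

Var(W_1) = 7.84, Var(W_2) = 0.36, Var(W_3) = 20.25, Var(W_4) = 1
By independence, Var(Q) = (1)²Var(W_1) + (3)²Var(W_2) + (3)²Var(W_3) + (1)²Var(W_4)
= (1)²·7.84 + (3)²·0.36 + (3)²·20.25 + (1)²·1 = 194.33
SD(Q) = √194.33 ≈ 13.94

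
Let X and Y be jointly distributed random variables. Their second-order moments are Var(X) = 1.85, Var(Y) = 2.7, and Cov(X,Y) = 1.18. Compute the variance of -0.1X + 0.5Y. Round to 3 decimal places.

Var(-0.1X + 0.5Y) = (-0.1)²·Var(X) + (0.5)²·Var(Y) + 2·(-0.1)·(0.5)·Cov(X,Y)
= 0.01·1.85 + 0.25·2.7 + -0.1·1.18 = 0.5755

0.576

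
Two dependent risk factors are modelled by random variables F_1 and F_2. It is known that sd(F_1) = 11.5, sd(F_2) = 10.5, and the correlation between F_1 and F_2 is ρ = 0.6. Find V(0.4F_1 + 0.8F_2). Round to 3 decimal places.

V(F_1) = (11.5)² = 132.25;  V(F_2) = (10.5)² = 110.25
Cov(F_1,F_2) = ρ·sd(F_1)·sd(F_2) = 0.6·11.5·10.5 = 72.45
V(0.4F_1 + 0.8F_2) = (0.4)²·V(F_1) + (0.8)²·V(F_2) + 2·(0.4)·(0.8)·Cov(F_1,F_2)
= 0.16·132.25 + 0.64·110.25 + 0.64·72.45 = 138.088

138.088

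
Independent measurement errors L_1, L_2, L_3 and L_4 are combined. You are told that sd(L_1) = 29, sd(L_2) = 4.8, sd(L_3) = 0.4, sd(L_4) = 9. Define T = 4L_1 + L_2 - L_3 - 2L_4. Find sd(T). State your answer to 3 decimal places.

var(L_1) = 841, var(L_2) = 23.04, var(L_3) = 0.16, var(L_4) = 81
By independence, var(T) = (4)²var(L_1) + (1)²var(L_2) + (-1)²var(L_3) + (-2)²var(L_4)
= (4)²·841 + (1)²·23.04 + (-1)²·0.16 + (-2)²·81 = 13803.2
sd(T) = √13803.2 ≈ 117.487

117.487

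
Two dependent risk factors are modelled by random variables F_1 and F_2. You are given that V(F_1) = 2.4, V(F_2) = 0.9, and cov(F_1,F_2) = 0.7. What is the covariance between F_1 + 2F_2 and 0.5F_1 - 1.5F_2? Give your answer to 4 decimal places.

-1.8500

cov(F_1 + 2F_2, 0.5F_1 - 1.5F_2) = (1)(0.5)V(F_1) + (2)(-1.5)V(F_2) + [(1)(-1.5) + (2)(0.5)]cov(F_1,F_2)
= 0.5·2.4 + -3·0.9 + -0.5·0.7 = -1.85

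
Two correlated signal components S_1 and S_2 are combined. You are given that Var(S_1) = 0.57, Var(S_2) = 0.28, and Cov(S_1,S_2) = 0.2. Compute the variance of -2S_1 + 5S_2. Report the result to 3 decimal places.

5.280

Var(-2S_1 + 5S_2) = (-2)²·Var(S_1) + (5)²·Var(S_2) + 2·(-2)·(5)·Cov(S_1,S_2)
= 4·0.57 + 25·0.28 + -20·0.2 = 5.28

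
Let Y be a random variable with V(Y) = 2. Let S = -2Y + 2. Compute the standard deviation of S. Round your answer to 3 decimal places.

V(-2Y + 2) = (-2)²·2 = 8
SD(S) = √8 ≈ 2.828

2.828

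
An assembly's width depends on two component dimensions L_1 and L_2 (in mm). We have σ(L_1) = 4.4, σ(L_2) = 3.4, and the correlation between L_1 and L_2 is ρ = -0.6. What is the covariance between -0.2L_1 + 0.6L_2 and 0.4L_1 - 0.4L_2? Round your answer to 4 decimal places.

-7.1955

var(L_1) = (4.4)² = 19.36;  var(L_2) = (3.4)² = 11.56
cov(L_1,L_2) = ρ·σ(L_1)·σ(L_2) = -0.6·4.4·3.4 = -8.976
cov(-0.2L_1 + 0.6L_2, 0.4L_1 - 0.4L_2) = (-0.2)(0.4)var(L_1) + (0.6)(-0.4)var(L_2) + [(-0.2)(-0.4) + (0.6)(0.4)]cov(L_1,L_2)
= -0.08·19.36 + -0.24·11.56 + 0.32·-8.976 = -7.19552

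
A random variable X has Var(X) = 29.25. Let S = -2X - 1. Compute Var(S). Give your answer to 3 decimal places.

Var(-2X - 1) = (-2)²·Var(X) = 4·29.25 = 117

117.000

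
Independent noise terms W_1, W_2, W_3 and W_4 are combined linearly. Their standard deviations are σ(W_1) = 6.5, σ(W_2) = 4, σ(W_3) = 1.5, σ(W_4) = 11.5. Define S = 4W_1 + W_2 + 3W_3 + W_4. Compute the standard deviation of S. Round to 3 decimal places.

29.060

Var(W_1) = 42.25, Var(W_2) = 16, Var(W_3) = 2.25, Var(W_4) = 132.25
By independence, Var(S) = (4)²Var(W_1) + (1)²Var(W_2) + (3)²Var(W_3) + (1)²Var(W_4)
= (4)²·42.25 + (1)²·16 + (3)²·2.25 + (1)²·132.25 = 844.5
σ(S) = √844.5 ≈ 29.060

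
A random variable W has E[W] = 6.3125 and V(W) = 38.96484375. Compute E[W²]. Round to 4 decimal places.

78.8125

E[W²] = V(W) + (E[W])² = 38.96484375 + (6.3125)² = 78.8125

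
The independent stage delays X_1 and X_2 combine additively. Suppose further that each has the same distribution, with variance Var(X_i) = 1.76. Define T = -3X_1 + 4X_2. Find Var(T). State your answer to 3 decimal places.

By independence, Var(T) = (-3)²Var(X_1) + (4)²Var(X_2)
= (-3)²·1.76 + (4)²·1.76 = 44

44.000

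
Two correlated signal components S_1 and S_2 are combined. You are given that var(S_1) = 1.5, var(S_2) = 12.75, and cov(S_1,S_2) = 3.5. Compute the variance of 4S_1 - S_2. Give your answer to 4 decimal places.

8.7500

var(4S_1 - S_2) = (4)²·var(S_1) + (-1)²·var(S_2) + 2·(4)·(-1)·cov(S_1,S_2)
= 16·1.5 + 1·12.75 + -8·3.5 = 8.75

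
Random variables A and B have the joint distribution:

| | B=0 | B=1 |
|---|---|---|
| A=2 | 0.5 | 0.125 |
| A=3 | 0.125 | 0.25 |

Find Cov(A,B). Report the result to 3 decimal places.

0.109

E[A] = 2.375,  E[B] = 0.375
E[AB] = 1
Cov(A,B) = E[AB] − E[A]E[B] = 1 − (2.375)(0.375) = 0.109375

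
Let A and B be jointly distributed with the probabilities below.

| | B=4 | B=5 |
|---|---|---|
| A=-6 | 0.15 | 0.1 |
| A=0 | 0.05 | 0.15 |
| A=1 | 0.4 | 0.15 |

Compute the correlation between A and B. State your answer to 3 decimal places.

-0.049

E[A] = -0.95,  E[B] = 4.4
E[AB] = -4.25
Cov(A,B) = E[AB] − E[A]E[B] = -4.25 − (-0.95)(4.4) = -0.07
Var(A) = 8.6475,  Var(B) = 0.24
ρ = -0.07 / √(8.6475·0.24) ≈ -0.049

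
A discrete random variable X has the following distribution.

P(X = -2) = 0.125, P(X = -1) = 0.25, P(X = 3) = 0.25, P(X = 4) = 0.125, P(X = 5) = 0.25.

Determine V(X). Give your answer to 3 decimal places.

E[X] = (-2)(0.125) + (-1)(0.25) + (3)(0.25) + (4)(0.125) + (5)(0.25) = 2
E[X²] = (-2)²(0.125) + (-1)²(0.25) + (3)²(0.25) + (4)²(0.125) + (5)²(0.25) = 11.25
V(X) = E[X²] − (E[X])² = 11.25 − (2)² = 7.25

7.250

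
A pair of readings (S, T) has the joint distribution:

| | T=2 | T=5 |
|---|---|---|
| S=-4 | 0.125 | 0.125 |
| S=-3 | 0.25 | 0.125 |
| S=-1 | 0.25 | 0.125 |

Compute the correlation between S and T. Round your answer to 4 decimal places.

-0.1054

E[S] = -2.5,  E[T] = 3.125
E[ST] = -8
cov(S,T) = E[ST] − E[S]E[T] = -8 − (-2.5)(3.125) = -0.1875
var(S) = 1.5,  var(T) = 2.109375
ρ = -0.1875 / √(1.5·2.109375) ≈ -0.1054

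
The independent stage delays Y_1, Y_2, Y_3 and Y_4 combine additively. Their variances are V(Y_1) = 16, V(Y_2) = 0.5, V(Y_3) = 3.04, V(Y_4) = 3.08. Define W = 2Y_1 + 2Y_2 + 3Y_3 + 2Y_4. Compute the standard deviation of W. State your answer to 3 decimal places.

10.280

By independence, V(W) = (2)²V(Y_1) + (2)²V(Y_2) + (3)²V(Y_3) + (2)²V(Y_4)
= (2)²·16 + (2)²·0.5 + (3)²·3.04 + (2)²·3.08 = 105.68
SD(W) = √105.68 ≈ 10.280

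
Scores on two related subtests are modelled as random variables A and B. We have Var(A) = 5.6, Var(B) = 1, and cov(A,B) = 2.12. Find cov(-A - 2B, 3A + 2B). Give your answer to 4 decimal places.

-37.7600

cov(-A - 2B, 3A + 2B) = (-1)(3)Var(A) + (-2)(2)Var(B) + [(-1)(2) + (-2)(3)]cov(A,B)
= -3·5.6 + -4·1 + -8·2.12 = -37.76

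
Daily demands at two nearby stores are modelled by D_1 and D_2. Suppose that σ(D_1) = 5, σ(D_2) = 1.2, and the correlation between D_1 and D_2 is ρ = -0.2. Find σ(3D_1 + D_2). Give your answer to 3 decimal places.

14.807

Var(D_1) = (5)² = 25;  Var(D_2) = (1.2)² = 1.44
Cov(D_1,D_2) = ρ·σ(D_1)·σ(D_2) = -0.2·5·1.2 = -1.2
Var(3D_1 + D_2) = (3)²·Var(D_1) + (1)²·Var(D_2) + 2·(3)·(1)·Cov(D_1,D_2)
= 9·25 + 1·1.44 + 6·-1.2 = 219.24
σ(3D_1 + D_2) = √219.24 ≈ 14.807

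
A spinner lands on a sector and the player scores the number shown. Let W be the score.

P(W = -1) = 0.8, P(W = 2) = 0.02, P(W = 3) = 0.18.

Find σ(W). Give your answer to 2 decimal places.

E[W] = (-1)(0.8) + (2)(0.02) + (3)(0.18) = -0.22
E[W²] = (-1)²(0.8) + (2)²(0.02) + (3)²(0.18) = 2.5
Var(W) = E[W²] − (E[W])² = 2.5 − (-0.22)² = 2.4516
σ(W) = √2.4516 ≈ 1.57

1.57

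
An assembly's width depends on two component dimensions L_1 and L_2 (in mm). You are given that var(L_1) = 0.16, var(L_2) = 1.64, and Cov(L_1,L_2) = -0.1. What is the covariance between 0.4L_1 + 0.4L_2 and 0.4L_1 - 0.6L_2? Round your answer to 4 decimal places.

-0.3600

Cov(0.4L_1 + 0.4L_2, 0.4L_1 - 0.6L_2) = (0.4)(0.4)var(L_1) + (0.4)(-0.6)var(L_2) + [(0.4)(-0.6) + (0.4)(0.4)]Cov(L_1,L_2)
= 0.16·0.16 + -0.24·1.64 + -0.08·-0.1 = -0.36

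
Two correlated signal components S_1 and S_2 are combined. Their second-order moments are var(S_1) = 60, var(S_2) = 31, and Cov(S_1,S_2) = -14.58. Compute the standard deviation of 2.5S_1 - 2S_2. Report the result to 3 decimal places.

25.393

var(2.5S_1 - 2S_2) = (2.5)²·var(S_1) + (-2)²·var(S_2) + 2·(2.5)·(-2)·Cov(S_1,S_2)
= 6.25·60 + 4·31 + -10·-14.58 = 644.8
σ(2.5S_1 - 2S_2) = √644.8 ≈ 25.393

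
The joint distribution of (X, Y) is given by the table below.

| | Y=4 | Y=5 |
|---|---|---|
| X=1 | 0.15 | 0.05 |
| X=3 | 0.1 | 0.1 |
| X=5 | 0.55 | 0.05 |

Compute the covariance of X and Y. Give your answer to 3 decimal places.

-0.160

E[X] = 3.8,  E[Y] = 4.2
E[XY] = 15.8
Cov(X,Y) = E[XY] − E[X]E[Y] = 15.8 − (3.8)(4.2) = -0.16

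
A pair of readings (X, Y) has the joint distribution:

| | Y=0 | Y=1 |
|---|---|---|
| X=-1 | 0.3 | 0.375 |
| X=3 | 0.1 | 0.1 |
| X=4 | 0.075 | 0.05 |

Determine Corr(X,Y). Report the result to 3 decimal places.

E[X] = 0.425,  E[Y] = 0.525
E[XY] = 0.125
cov(X,Y) = E[XY] − E[X]E[Y] = 0.125 − (0.425)(0.525) = -0.098125
var(X) = 4.294375,  var(Y) = 0.249375
ρ = -0.098125 / √(4.294375·0.249375) ≈ -0.095

-0.095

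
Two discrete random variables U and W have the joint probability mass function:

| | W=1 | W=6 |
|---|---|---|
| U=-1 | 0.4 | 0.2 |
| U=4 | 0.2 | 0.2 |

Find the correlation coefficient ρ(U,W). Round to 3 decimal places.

E[U] = 1,  E[W] = 3
E[UW] = 4
Cov(U,W) = E[UW] − E[U]E[W] = 4 − (1)(3) = 1
var(U) = 6,  var(W) = 6
ρ = 1 / √(6·6) ≈ 0.167

0.167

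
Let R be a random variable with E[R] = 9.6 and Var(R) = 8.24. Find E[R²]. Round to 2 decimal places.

E[R²] = Var(R) + (E[R])² = 8.24 + (9.6)² = 100.4

100.40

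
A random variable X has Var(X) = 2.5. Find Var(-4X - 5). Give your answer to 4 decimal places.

40.0000

Var(-4X - 5) = (-4)²·Var(X) = 16·2.5 = 40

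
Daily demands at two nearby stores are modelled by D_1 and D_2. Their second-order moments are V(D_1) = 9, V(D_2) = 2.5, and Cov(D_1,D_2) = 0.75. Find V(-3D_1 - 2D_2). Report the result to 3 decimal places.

V(-3D_1 - 2D_2) = (-3)²·V(D_1) + (-2)²·V(D_2) + 2·(-3)·(-2)·Cov(D_1,D_2)
= 9·9 + 4·2.5 + 12·0.75 = 100

100.000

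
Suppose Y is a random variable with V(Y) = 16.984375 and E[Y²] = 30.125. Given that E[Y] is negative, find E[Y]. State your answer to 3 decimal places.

(E[Y])² = E[Y²] − V(Y) = 30.125 − 16.984375 = 13.140625
E[Y] = −√13.140625 = -3.625

-3.625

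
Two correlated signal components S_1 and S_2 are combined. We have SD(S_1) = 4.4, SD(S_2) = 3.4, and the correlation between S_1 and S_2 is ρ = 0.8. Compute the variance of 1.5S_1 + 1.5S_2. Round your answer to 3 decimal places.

Var(S_1) = (4.4)² = 19.36;  Var(S_2) = (3.4)² = 11.56
Cov(S_1,S_2) = ρ·SD(S_1)·SD(S_2) = 0.8·4.4·3.4 = 11.968
Var(1.5S_1 + 1.5S_2) = (1.5)²·Var(S_1) + (1.5)²·Var(S_2) + 2·(1.5)·(1.5)·Cov(S_1,S_2)
= 2.25·19.36 + 2.25·11.56 + 4.5·11.968 = 123.426

123.426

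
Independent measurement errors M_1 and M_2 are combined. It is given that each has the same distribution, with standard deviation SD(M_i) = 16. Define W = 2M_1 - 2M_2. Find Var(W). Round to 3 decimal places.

Var(M_i) = (16)² = 256
By independence, Var(W) = (2)²Var(M_1) + (-2)²Var(M_2)
= (2)²·256 + (-2)²·256 = 2048

2048.000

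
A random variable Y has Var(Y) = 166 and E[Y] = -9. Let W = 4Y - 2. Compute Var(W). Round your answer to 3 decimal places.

Var(4Y - 2) = (4)²·Var(Y) = 16·166 = 2656

2656.000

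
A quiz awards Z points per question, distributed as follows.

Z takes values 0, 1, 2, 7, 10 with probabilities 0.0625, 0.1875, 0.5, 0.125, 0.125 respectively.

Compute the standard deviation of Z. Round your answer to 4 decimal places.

3.1369

E[Z] = (0)(0.0625) + (1)(0.1875) + (2)(0.5) + (7)(0.125) + (10)(0.125) = 3.3125
E[Z²] = (0)²(0.0625) + (1)²(0.1875) + (2)²(0.5) + (7)²(0.125) + (10)²(0.125) = 20.8125
var(Z) = E[Z²] − (E[Z])² = 20.8125 − (3.3125)² = 9.83984375
sd(Z) = √9.83984375 ≈ 3.1369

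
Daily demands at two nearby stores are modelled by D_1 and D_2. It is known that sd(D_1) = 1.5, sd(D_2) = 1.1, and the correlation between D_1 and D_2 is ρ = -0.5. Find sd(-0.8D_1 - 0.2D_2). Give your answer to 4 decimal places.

Var(D_1) = (1.5)² = 2.25;  Var(D_2) = (1.1)² = 1.21
Cov(D_1,D_2) = ρ·sd(D_1)·sd(D_2) = -0.5·1.5·1.1 = -0.825
Var(-0.8D_1 - 0.2D_2) = (-0.8)²·Var(D_1) + (-0.2)²·Var(D_2) + 2·(-0.8)·(-0.2)·Cov(D_1,D_2)
= 0.64·2.25 + 0.04·1.21 + 0.32·-0.825 = 1.2244
sd(-0.8D_1 - 0.2D_2) = √1.2244 ≈ 1.1065

1.1065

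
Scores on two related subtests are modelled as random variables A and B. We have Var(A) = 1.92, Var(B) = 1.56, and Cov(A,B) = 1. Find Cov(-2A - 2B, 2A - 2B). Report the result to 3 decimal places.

-1.440

Cov(-2A - 2B, 2A - 2B) = (-2)(2)Var(A) + (-2)(-2)Var(B) + [(-2)(-2) + (-2)(2)]Cov(A,B)
= -4·1.92 + 4·1.56 + 0·1 = -1.44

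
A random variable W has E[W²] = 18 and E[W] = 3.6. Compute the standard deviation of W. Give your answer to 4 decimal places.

2.2450

Var(W) = 18 − (3.6)² = 5.04
sd(W) = √5.04 ≈ 2.2450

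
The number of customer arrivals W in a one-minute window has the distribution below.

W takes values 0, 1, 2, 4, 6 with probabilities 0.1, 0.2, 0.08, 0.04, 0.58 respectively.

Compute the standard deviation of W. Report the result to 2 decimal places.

2.46

E[W] = (0)(0.1) + (1)(0.2) + (2)(0.08) + (4)(0.04) + (6)(0.58) = 4
E[W²] = (0)²(0.1) + (1)²(0.2) + (2)²(0.08) + (4)²(0.04) + (6)²(0.58) = 22.04
V(W) = E[W²] − (E[W])² = 22.04 − (4)² = 6.04
sd(W) = √6.04 ≈ 2.46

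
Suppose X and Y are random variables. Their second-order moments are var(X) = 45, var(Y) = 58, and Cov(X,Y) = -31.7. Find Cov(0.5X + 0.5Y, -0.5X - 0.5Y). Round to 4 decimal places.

Cov(0.5X + 0.5Y, -0.5X - 0.5Y) = (0.5)(-0.5)var(X) + (0.5)(-0.5)var(Y) + [(0.5)(-0.5) + (0.5)(-0.5)]Cov(X,Y)
= -0.25·45 + -0.25·58 + -0.5·-31.7 = -9.9

-9.9000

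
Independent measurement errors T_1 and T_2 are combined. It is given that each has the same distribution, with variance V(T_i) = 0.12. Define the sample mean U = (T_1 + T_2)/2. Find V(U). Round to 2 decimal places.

0.06

By independence, V(U) = (0.5)²V(T_1) + (0.5)²V(T_2)
= (0.5)²·0.12 + (0.5)²·0.12 = 0.06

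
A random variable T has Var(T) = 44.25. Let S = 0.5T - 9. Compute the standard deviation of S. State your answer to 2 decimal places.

3.33

Var(0.5T - 9) = (0.5)²·44.25 = 11.0625
SD(S) = √11.0625 ≈ 3.33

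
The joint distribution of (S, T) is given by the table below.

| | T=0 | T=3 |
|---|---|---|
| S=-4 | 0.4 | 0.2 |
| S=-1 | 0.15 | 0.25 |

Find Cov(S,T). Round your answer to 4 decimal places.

E[S] = -2.8,  E[T] = 1.35
E[ST] = -3.15
Cov(S,T) = E[ST] − E[S]E[T] = -3.15 − (-2.8)(1.35) = 0.63

0.6300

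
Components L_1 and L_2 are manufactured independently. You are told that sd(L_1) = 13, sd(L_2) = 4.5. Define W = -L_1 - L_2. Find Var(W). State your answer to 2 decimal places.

Var(L_1) = 169, Var(L_2) = 20.25
By independence, Var(W) = (-1)²Var(L_1) + (-1)²Var(L_2)
= (-1)²·169 + (-1)²·20.25 = 189.25

189.25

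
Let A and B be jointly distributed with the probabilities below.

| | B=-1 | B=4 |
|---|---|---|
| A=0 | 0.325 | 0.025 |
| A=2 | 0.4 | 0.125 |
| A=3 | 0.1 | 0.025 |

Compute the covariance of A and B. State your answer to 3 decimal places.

0.378

E[A] = 1.425,  E[B] = -0.125
E[AB] = 0.2
Cov(A,B) = E[AB] − E[A]E[B] = 0.2 − (1.425)(-0.125) = 0.378125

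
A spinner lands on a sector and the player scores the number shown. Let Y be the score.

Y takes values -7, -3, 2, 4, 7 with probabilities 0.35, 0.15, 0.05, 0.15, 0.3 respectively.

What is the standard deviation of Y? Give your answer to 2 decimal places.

5.98

E[Y] = (-7)(0.35) + (-3)(0.15) + (2)(0.05) + (4)(0.15) + (7)(0.3) = -0.1
E[Y²] = (-7)²(0.35) + (-3)²(0.15) + (2)²(0.05) + (4)²(0.15) + (7)²(0.3) = 35.8
Var(Y) = E[Y²] − (E[Y])² = 35.8 − (-0.1)² = 35.79
SD(Y) = √35.79 ≈ 5.98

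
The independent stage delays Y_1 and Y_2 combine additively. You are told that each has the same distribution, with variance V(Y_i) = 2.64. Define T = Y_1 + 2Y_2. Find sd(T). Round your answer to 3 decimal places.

3.633

By independence, V(T) = (1)²V(Y_1) + (2)²V(Y_2)
= (1)²·2.64 + (2)²·2.64 = 13.2
sd(T) = √13.2 ≈ 3.633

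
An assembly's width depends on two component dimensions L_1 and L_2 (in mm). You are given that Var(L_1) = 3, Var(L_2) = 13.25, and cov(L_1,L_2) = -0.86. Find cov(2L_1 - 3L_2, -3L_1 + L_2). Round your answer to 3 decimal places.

-67.210

cov(2L_1 - 3L_2, -3L_1 + L_2) = (2)(-3)Var(L_1) + (-3)(1)Var(L_2) + [(2)(1) + (-3)(-3)]cov(L_1,L_2)
= -6·3 + -3·13.25 + 11·-0.86 = -67.21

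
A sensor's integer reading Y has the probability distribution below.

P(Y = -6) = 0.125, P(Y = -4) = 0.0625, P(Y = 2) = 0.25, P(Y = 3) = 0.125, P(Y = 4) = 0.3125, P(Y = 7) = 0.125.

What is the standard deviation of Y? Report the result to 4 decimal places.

E[Y] = (-6)(0.125) + (-4)(0.0625) + (2)(0.25) + (3)(0.125) + (4)(0.3125) + (7)(0.125) = 2
E[Y²] = (-6)²(0.125) + (-4)²(0.0625) + (2)²(0.25) + (3)²(0.125) + (4)²(0.3125) + (7)²(0.125) = 18.75
Var(Y) = E[Y²] − (E[Y])² = 18.75 − (2)² = 14.75
sd(Y) = √14.75 ≈ 3.8406

3.8406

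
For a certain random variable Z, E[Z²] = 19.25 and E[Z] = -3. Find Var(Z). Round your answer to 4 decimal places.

Var(Z) = 19.25 − (-3)² = 10.25

10.2500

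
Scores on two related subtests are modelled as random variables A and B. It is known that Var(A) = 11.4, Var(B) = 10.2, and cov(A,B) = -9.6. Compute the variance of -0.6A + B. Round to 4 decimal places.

25.8240

Var(-0.6A + B) = (-0.6)²·Var(A) + (1)²·Var(B) + 2·(-0.6)·(1)·cov(A,B)
= 0.36·11.4 + 1·10.2 + -1.2·-9.6 = 25.824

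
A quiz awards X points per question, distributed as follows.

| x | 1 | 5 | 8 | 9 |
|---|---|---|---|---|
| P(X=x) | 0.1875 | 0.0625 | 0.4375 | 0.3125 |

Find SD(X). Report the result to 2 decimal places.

2.94

E[X] = (1)(0.1875) + (5)(0.0625) + (8)(0.4375) + (9)(0.3125) = 6.8125
E[X²] = (1)²(0.1875) + (5)²(0.0625) + (8)²(0.4375) + (9)²(0.3125) = 55.0625
Var(X) = E[X²] − (E[X])² = 55.0625 − (6.8125)² = 8.65234375
SD(X) = √8.65234375 ≈ 2.94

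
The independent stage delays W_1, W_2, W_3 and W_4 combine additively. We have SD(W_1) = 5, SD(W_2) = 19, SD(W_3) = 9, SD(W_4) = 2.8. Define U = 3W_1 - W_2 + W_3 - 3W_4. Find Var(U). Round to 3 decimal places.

737.560

Var(W_1) = 25, Var(W_2) = 361, Var(W_3) = 81, Var(W_4) = 7.84
By independence, Var(U) = (3)²Var(W_1) + (-1)²Var(W_2) + (1)²Var(W_3) + (-3)²Var(W_4)
= (3)²·25 + (-1)²·361 + (1)²·81 + (-3)²·7.84 = 737.56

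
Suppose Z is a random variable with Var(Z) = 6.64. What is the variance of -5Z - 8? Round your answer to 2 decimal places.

166.00

Var(-5Z - 8) = (-5)²·Var(Z) = 25·6.64 = 166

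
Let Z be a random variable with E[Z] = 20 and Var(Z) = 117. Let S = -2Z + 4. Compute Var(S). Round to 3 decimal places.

468.000

Var(-2Z + 4) = (-2)²·Var(Z) = 4·117 = 468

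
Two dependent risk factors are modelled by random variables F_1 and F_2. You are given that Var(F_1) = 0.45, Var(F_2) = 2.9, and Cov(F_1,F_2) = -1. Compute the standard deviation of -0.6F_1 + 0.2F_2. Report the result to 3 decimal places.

0.720

Var(-0.6F_1 + 0.2F_2) = (-0.6)²·Var(F_1) + (0.2)²·Var(F_2) + 2·(-0.6)·(0.2)·Cov(F_1,F_2)
= 0.36·0.45 + 0.04·2.9 + -0.24·-1 = 0.518
sd(-0.6F_1 + 0.2F_2) = √0.518 ≈ 0.720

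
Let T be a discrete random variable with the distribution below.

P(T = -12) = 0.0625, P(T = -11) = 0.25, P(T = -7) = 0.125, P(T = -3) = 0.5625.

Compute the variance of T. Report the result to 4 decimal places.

E[T] = (-12)(0.0625) + (-11)(0.25) + (-7)(0.125) + (-3)(0.5625) = -6.0625
E[T²] = (-12)²(0.0625) + (-11)²(0.25) + (-7)²(0.125) + (-3)²(0.5625) = 50.4375
V(T) = E[T²] − (E[T])² = 50.4375 − (-6.0625)² = 13.68359375

13.6836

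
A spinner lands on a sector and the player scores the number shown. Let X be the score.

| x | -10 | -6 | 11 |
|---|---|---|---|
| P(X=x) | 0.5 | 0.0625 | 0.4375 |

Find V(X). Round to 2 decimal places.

E[X] = (-10)(0.5) + (-6)(0.0625) + (11)(0.4375) = -0.5625
E[X²] = (-10)²(0.5) + (-6)²(0.0625) + (11)²(0.4375) = 105.1875
V(X) = E[X²] − (E[X])² = 105.1875 − (-0.5625)² = 104.87109375

104.87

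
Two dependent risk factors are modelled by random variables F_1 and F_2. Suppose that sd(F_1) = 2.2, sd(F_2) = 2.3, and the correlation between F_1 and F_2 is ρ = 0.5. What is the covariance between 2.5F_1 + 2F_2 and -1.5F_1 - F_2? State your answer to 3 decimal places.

V(F_1) = (2.2)² = 4.84;  V(F_2) = (2.3)² = 5.29
Cov(F_1,F_2) = ρ·sd(F_1)·sd(F_2) = 0.5·2.2·2.3 = 2.53
Cov(2.5F_1 + 2F_2, -1.5F_1 - F_2) = (2.5)(-1.5)V(F_1) + (2)(-1)V(F_2) + [(2.5)(-1) + (2)(-1.5)]Cov(F_1,F_2)
= -3.75·4.84 + -2·5.29 + -5.5·2.53 = -42.645

-42.645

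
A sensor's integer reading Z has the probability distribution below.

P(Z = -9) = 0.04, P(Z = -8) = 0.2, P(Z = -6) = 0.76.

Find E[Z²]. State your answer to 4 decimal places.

E[Z²] = (-9)²(0.04) + (-8)²(0.2) + (-6)²(0.76) = 43.4

43.4000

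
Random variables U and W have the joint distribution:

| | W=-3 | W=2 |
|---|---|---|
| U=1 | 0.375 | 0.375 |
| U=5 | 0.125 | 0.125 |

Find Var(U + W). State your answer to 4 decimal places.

9.2500

E[U] = 2,  E[W] = -0.5,  E[UW] = -1
Var(U) = 7 − (2)² = 3;  Var(W) = 6.5 − (-0.5)² = 6.25
Cov(U,W) = -1 − (2)(-0.5) = 0
Var(U + W) = (1)²·3 + (1)²·6.25 + 2·(1)·(1)·0 = 9.25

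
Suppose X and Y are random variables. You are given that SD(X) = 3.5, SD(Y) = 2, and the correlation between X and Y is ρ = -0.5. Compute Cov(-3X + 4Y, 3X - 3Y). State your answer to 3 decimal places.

var(X) = (3.5)² = 12.25;  var(Y) = (2)² = 4
Cov(X,Y) = ρ·SD(X)·SD(Y) = -0.5·3.5·2 = -3.5
Cov(-3X + 4Y, 3X - 3Y) = (-3)(3)var(X) + (4)(-3)var(Y) + [(-3)(-3) + (4)(3)]Cov(X,Y)
= -9·12.25 + -12·4 + 21·-3.5 = -231.75

-231.750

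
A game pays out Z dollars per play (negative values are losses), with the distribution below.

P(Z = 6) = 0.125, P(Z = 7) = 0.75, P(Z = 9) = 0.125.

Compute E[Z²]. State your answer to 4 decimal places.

E[Z²] = (6)²(0.125) + (7)²(0.75) + (9)²(0.125) = 51.375

51.3750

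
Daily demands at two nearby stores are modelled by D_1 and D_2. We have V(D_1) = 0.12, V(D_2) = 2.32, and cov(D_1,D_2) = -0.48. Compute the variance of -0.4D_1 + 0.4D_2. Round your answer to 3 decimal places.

V(-0.4D_1 + 0.4D_2) = (-0.4)²·V(D_1) + (0.4)²·V(D_2) + 2·(-0.4)·(0.4)·cov(D_1,D_2)
= 0.16·0.12 + 0.16·2.32 + -0.32·-0.48 = 0.544

0.544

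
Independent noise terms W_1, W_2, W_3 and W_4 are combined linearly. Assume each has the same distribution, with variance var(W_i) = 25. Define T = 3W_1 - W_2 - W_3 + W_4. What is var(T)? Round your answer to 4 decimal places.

By independence, var(T) = (3)²var(W_1) + (-1)²var(W_2) + (-1)²var(W_3) + (1)²var(W_4)
= (3)²·25 + (-1)²·25 + (-1)²·25 + (1)²·25 = 300

300.0000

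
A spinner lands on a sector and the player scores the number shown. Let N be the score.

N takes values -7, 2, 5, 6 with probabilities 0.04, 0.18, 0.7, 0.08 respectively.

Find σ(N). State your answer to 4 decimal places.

E[N] = (-7)(0.04) + (2)(0.18) + (5)(0.7) + (6)(0.08) = 4.06
E[N²] = (-7)²(0.04) + (2)²(0.18) + (5)²(0.7) + (6)²(0.08) = 23.06
Var(N) = E[N²] − (E[N])² = 23.06 − (4.06)² = 6.5764
σ(N) = √6.5764 ≈ 2.5644

2.5644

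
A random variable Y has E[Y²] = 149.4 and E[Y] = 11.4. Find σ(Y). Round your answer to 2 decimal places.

var(Y) = 149.4 − (11.4)² = 19.44
σ(Y) = √19.44 ≈ 4.41

4.41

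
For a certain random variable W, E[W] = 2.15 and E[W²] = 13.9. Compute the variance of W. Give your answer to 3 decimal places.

Var(W) = 13.9 − (2.15)² = 9.2775

9.278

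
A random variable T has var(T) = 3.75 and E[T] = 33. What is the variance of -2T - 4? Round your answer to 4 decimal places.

var(-2T - 4) = (-2)²·var(T) = 4·3.75 = 15

15.0000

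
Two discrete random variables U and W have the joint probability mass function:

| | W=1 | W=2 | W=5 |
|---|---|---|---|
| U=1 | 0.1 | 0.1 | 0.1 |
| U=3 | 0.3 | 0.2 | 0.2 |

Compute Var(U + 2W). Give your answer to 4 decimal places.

E[U] = 2.4,  E[W] = 2.5,  E[UW] = 5.9
Var(U) = 6.6 − (2.4)² = 0.84;  Var(W) = 9.1 − (2.5)² = 2.85
Cov(U,W) = 5.9 − (2.4)(2.5) = -0.1
Var(U + 2W) = (1)²·0.84 + (2)²·2.85 + 2·(1)·(2)·-0.1 = 11.84

11.8400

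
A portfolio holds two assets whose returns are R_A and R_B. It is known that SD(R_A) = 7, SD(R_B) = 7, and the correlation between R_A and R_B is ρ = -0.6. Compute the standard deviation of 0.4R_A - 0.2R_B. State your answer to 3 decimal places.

Var(R_A) = (7)² = 49;  Var(R_B) = (7)² = 49
cov(R_A,R_B) = ρ·SD(R_A)·SD(R_B) = -0.6·7·7 = -29.4
Var(0.4R_A - 0.2R_B) = (0.4)²·Var(R_A) + (-0.2)²·Var(R_B) + 2·(0.4)·(-0.2)·cov(R_A,R_B)
= 0.16·49 + 0.04·49 + -0.16·-29.4 = 14.504
SD(0.4R_A - 0.2R_B) = √14.504 ≈ 3.808

3.808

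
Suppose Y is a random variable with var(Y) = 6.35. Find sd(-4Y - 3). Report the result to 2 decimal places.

var(-4Y - 3) = (-4)²·6.35 = 101.6
sd(-4Y - 3) = √101.6 ≈ 10.08

10.08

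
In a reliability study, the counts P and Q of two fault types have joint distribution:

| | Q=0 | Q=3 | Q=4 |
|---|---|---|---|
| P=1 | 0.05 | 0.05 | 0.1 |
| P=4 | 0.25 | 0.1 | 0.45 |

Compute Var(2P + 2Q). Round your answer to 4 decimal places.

17.7900

E[P] = 3.4,  E[Q] = 2.65,  E[PQ] = 8.95
Var(P) = 13 − (3.4)² = 1.44;  Var(Q) = 10.15 − (2.65)² = 3.1275
Cov(P,Q) = 8.95 − (3.4)(2.65) = -0.06
Var(2P + 2Q) = (2)²·1.44 + (2)²·3.1275 + 2·(2)·(2)·-0.06 = 17.79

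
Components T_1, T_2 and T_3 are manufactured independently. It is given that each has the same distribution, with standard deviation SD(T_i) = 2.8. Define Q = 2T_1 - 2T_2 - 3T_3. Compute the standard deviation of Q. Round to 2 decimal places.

Var(T_i) = (2.8)² = 7.84
By independence, Var(Q) = (2)²Var(T_1) + (-2)²Var(T_2) + (-3)²Var(T_3)
= (2)²·7.84 + (-2)²·7.84 + (-3)²·7.84 = 133.28
SD(Q) = √133.28 ≈ 11.54

11.54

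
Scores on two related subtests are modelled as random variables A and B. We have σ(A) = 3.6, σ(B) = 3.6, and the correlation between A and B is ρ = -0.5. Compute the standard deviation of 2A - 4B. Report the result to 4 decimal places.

19.0494

var(A) = (3.6)² = 12.96;  var(B) = (3.6)² = 12.96
Cov(A,B) = ρ·σ(A)·σ(B) = -0.5·3.6·3.6 = -6.48
var(2A - 4B) = (2)²·var(A) + (-4)²·var(B) + 2·(2)·(-4)·Cov(A,B)
= 4·12.96 + 16·12.96 + -16·-6.48 = 362.88
σ(2A - 4B) = √362.88 ≈ 19.0494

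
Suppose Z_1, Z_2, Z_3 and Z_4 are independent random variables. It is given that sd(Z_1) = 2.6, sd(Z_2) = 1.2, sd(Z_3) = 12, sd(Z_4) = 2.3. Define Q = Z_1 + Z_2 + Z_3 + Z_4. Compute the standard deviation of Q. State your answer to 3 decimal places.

12.550

Var(Z_1) = 6.76, Var(Z_2) = 1.44, Var(Z_3) = 144, Var(Z_4) = 5.29
By independence, Var(Q) = (1)²Var(Z_1) + (1)²Var(Z_2) + (1)²Var(Z_3) + (1)²Var(Z_4)
= (1)²·6.76 + (1)²·1.44 + (1)²·144 + (1)²·5.29 = 157.49
sd(Q) = √157.49 ≈ 12.550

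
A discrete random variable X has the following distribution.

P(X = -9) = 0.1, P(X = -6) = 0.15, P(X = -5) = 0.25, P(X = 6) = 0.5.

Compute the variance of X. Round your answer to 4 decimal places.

E[X] = (-9)(0.1) + (-6)(0.15) + (-5)(0.25) + (6)(0.5) = -0.05
E[X²] = (-9)²(0.1) + (-6)²(0.15) + (-5)²(0.25) + (6)²(0.5) = 37.75
var(X) = E[X²] − (E[X])² = 37.75 − (-0.05)² = 37.7475

37.7475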